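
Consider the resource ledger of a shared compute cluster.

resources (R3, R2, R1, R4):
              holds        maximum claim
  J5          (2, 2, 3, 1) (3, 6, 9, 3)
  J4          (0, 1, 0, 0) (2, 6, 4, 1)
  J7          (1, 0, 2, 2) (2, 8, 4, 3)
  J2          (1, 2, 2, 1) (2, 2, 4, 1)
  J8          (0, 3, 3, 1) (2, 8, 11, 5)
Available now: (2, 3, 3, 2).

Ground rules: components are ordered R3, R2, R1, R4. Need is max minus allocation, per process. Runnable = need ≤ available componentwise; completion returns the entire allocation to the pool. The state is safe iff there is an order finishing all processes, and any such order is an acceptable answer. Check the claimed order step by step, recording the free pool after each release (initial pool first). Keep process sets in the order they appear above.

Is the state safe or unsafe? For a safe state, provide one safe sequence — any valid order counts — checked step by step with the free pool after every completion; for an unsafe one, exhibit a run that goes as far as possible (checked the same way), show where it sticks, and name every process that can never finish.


UNSAFE.
Key observation: after J2, J4 the pool peaks at (3, 6, 5, 3), and each blocked process is short somewhere: J5 on R1; J7 on R2; J8 on R1, R4.
Going as far as possible: J2, J4; after that, nothing fits. Step-by-step check:
  pool = (2, 3, 3, 2)
  run J2 (needs (1, 0, 2, 0), free (2, 3, 3, 2)); after release of (1, 2, 2, 1) the pool is (3, 5, 5, 3)
  run J4 (needs (2, 5, 4, 1), free (3, 5, 5, 3)); after release of (0, 1, 0, 0) the pool is (3, 6, 5, 3)
  J5 cannot run: need (1, 4, 6, 2) vs free (3, 6, 5, 3) (insufficient R1)
  J7 cannot run: need (1, 8, 2, 1) vs free (3, 6, 5, 3) (insufficient R2)
  J8 cannot run: need (2, 5, 8, 4) vs free (3, 6, 5, 3) (insufficient R1 and R4)
Processes that can never finish: J5, J7 and J8.


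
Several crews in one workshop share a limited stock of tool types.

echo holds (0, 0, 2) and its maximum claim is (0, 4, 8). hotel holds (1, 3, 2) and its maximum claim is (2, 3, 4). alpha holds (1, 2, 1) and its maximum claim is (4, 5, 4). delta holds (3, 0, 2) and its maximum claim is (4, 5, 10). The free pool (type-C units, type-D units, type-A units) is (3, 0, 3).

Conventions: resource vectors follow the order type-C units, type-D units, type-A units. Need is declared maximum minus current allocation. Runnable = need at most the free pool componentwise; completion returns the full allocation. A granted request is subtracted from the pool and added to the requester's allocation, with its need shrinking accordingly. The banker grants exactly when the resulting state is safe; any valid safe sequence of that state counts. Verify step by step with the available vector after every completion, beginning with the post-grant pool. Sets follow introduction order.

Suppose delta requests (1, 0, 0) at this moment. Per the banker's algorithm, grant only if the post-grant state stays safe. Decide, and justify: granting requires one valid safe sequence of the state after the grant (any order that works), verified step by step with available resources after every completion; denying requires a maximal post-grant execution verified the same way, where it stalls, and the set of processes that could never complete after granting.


GRANT. The post-grant state is safe; one safe sequence: hotel, alpha, echo, delta.
Key observation: even at the reduced pool (2, 0, 3), hotel fits immediately, so safety survives the grant.
Step-by-step check of the post-grant state:
  pool = (2, 0, 3)
  run hotel (needs (1, 0, 2), free (2, 0, 3)); after release of (1, 3, 2) the pool is (3, 3, 5)
  run alpha (needs (3, 3, 3), free (3, 3, 5)); after release of (1, 2, 1) the pool is (4, 5, 6)
  run echo (needs (0, 4, 6), free (4, 5, 6)); after release of (0, 0, 2) the pool is (4, 5, 8)
  run delta (needs (0, 5, 8), free (4, 5, 8)); after release of (4, 0, 2) the pool is (8, 5, 10)


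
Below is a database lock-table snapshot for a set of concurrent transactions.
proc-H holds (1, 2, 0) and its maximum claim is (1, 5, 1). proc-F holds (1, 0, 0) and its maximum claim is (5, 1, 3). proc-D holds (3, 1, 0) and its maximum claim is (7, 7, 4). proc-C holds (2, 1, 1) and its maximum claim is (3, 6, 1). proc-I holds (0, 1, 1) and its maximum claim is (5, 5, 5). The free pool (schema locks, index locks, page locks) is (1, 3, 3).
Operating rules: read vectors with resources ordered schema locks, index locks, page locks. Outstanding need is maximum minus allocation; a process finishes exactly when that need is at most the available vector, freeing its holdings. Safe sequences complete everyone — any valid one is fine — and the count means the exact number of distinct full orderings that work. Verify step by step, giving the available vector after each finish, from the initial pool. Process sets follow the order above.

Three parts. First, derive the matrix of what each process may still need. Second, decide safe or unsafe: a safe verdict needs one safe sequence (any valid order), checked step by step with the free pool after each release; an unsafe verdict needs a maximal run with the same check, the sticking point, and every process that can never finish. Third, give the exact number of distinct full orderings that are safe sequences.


(1) Outstanding need per process (order schema locks, index locks, page locks):
  proc-H: (0, 3, 1)
  proc-F: (4, 1, 3)
  proc-D: (4, 6, 4)
  proc-C: (1, 5, 0)
  proc-I: (5, 4, 4)
(2) SAFE, for example via the order proc-H, proc-C, proc-F, proc-I, proc-D.
Key observation: the order's first zero-slack moment is proc-H ((0, 3, 1) needed, (1, 3, 3) free — a requested resource with nothing to spare).
Check, step by step:
  pool = (1, 3, 3)
  proc-H: need (0, 3, 1) fits (1, 3, 3); releases (1, 2, 0), pool now (2, 5, 3)
  proc-C: need (1, 5, 0) fits (2, 5, 3); releases (2, 1, 1), pool now (4, 6, 4)
  proc-F: need (4, 1, 3) fits (4, 6, 4); releases (1, 0, 0), pool now (5, 6, 4)
  proc-I: need (5, 4, 4) fits (5, 6, 4); releases (0, 1, 1), pool now (5, 7, 5)
  proc-D: need (4, 6, 4) fits (5, 7, 5); releases (3, 1, 0), pool now (8, 8, 5)
(3) The exact count: 4 of the possible complete orderings are safe sequences.


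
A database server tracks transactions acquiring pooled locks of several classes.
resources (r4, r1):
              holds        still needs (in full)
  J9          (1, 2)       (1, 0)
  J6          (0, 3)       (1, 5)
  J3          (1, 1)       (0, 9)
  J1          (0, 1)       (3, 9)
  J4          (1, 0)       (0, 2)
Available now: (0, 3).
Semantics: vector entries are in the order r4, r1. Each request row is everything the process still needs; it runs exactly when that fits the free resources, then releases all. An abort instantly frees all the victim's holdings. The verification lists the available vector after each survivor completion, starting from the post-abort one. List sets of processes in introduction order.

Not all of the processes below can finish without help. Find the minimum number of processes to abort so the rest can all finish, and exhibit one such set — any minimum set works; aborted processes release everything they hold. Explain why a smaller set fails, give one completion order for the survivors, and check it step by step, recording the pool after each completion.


Abort J1.
Key observation: J3 could never have finished before the abort; with (0, 1) returned by J1, it fits at step 4.
Why nothing smaller works: aborting no one leaves the state deadlocked as given.
One survivor order: J4, J9, J6, J3. Step-by-step check (post-abort pool first):
  pool = (0, 4)
  J4: need (0, 2) fits (0, 4); releases (1, 0), pool now (1, 4)
  J9: need (1, 0) fits (1, 4); releases (1, 2), pool now (2, 6)
  J6: need (1, 5) fits (2, 6); releases (0, 3), pool now (2, 9)
  J3: need (0, 9) fits (2, 9); releases (1, 1), pool now (3, 10)


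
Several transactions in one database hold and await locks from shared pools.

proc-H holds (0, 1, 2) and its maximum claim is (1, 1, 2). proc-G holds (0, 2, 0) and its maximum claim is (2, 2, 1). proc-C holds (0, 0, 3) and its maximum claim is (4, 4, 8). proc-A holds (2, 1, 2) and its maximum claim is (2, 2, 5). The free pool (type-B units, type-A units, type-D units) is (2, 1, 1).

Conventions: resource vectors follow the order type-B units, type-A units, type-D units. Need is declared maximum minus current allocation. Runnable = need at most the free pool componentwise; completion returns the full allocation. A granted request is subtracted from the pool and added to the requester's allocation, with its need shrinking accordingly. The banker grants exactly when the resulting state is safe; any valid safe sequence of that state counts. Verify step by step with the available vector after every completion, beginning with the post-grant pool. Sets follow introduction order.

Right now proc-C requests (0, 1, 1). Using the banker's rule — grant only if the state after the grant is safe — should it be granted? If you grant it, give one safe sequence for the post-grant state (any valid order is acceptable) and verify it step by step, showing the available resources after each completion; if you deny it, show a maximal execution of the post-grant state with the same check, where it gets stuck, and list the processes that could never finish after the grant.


DENY: after the grant no complete ordering would exist.
Key observation: no order helps: past proc-H, proc-G, the free pool tops out at (2, 3, 2), below what each blocked process needs in type-D units.
After a pretend grant, a maximal execution: proc-H, proc-G — then nothing else fits. Walking it through:
  pool = (2, 0, 0)
  run proc-H (needs (1, 0, 0), free (2, 0, 0)); after release of (0, 1, 2) the pool is (2, 1, 2)
  run proc-G (needs (2, 0, 1), free (2, 1, 2)); after release of (0, 2, 0) the pool is (2, 3, 2)
  blocked: proc-C wants (4, 3, 4), pool (2, 3, 2) — not enough type-B units and type-D units
  blocked: proc-A wants (0, 1, 3), pool (2, 3, 2) — not enough type-D units
Had the request been granted, proc-C and proc-A could never finish.


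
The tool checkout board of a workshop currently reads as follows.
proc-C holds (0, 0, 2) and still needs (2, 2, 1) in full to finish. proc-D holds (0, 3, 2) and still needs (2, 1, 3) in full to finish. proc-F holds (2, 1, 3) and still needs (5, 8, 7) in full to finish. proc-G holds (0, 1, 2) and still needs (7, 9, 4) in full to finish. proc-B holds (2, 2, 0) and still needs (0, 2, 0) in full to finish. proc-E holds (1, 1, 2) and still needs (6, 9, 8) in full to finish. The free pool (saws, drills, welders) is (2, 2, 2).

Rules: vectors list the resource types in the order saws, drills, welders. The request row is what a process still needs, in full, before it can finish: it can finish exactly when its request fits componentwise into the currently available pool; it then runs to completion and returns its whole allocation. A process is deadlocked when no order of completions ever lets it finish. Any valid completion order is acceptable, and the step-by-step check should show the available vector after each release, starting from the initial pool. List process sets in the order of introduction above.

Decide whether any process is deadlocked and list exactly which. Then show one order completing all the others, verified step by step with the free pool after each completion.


The deadlocked set is proc-F, proc-G and proc-E.
Key observation: proc-B, proc-C, proc-D can finish, but then (4, 7, 6) is all there is, and the blocked group's saws demands exceed it.
A valid finishing order for the others: proc-B, proc-C, proc-D. Check, step by step:
  pool = (2, 2, 2)
  proc-B: need (0, 2, 0) fits (2, 2, 2); releases (2, 2, 0), pool now (4, 4, 2)
  proc-C: need (2, 2, 1) fits (4, 4, 2); releases (0, 0, 2), pool now (4, 4, 4)
  proc-D: need (2, 1, 3) fits (4, 4, 4); releases (0, 3, 2), pool now (4, 7, 6)
None of the blocked processes ever fits:
  proc-F cannot run: need (5, 8, 7) vs free (4, 7, 6) (insufficient saws, drills and welders)
  proc-G cannot run: need (7, 9, 4) vs free (4, 7, 6) (insufficient saws and drills)
  proc-E cannot run: need (6, 9, 8) vs free (4, 7, 6) (insufficient saws, drills and welders)


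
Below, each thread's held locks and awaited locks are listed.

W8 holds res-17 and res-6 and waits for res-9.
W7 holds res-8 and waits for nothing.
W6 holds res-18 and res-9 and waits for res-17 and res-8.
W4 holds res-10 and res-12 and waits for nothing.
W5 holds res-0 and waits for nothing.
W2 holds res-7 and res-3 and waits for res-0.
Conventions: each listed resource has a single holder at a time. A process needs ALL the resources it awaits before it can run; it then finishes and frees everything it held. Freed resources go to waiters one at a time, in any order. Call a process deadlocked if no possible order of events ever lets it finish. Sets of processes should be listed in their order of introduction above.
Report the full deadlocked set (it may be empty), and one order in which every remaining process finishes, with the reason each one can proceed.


Deadlocked set: W8 and W6.
Key observation: the waits loop around W8 -> W6 -> W8 with no way out; no other process is dragged down with it.
A valid finishing order for the others: W5, W2, W7, W4.
Walking it through:
  W5 waits on nothing -> runs at once and releases res-0
  run W2 (all its waits — res-0 — are resolved); releases res-7 and res-3
  W7 waits on nothing -> runs at once and releases res-8
  W4 waits on nothing -> runs at once and releases res-10 and res-12


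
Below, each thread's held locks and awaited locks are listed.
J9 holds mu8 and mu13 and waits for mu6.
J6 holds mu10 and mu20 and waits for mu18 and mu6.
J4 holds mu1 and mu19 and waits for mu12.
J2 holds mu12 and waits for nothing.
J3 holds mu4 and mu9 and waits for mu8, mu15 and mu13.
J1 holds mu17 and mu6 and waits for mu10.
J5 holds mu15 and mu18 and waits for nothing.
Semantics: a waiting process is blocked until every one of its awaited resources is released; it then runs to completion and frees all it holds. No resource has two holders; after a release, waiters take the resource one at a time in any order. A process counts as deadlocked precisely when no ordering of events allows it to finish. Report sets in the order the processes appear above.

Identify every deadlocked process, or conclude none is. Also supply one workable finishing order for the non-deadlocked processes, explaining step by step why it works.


The deadlocked set is J9, J6, J3 and J1.
Key observation: nobody on the ring J1 -> J6 -> J1 can start until another member finishes, which never happens; J9 and J3 wait into the deadlock from upstream.
One completion order for the rest: J2, J5, J4.
Step-by-step check:
  J2: no waits; runs immediately, freeing mu12
  J5: no waits; runs immediately, freeing mu15 and mu18
  J4 waits on mu12 — all released -> runs and releases mu1 and mu19


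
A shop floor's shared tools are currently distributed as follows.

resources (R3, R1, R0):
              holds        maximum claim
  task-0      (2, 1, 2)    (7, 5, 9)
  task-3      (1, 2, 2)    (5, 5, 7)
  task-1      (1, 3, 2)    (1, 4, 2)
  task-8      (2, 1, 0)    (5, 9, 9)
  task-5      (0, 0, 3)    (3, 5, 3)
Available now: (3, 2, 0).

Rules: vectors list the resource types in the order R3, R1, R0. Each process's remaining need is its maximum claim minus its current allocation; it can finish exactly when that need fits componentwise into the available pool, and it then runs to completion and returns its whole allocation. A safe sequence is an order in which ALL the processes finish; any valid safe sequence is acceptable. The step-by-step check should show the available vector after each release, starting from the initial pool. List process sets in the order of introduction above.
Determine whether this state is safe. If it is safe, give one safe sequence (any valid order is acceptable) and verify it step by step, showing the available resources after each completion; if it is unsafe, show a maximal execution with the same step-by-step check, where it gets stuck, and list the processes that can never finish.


SAFE. One safe sequence: task-1, task-5, task-3, task-0, task-8.
Key observation: reading the order forward, task-5 is the first process whose need (3, 5, 0) meets the free pool (4, 5, 2) exactly on a resource it requests.
Walking it through:
  pool = (3, 2, 0)
  task-1: need (0, 1, 0) fits (3, 2, 0); releases (1, 3, 2), pool now (4, 5, 2)
  task-5: need (3, 5, 0) fits (4, 5, 2); releases (0, 0, 3), pool now (4, 5, 5)
  task-3: need (4, 3, 5) fits (4, 5, 5); releases (1, 2, 2), pool now (5, 7, 7)
  task-0: need (5, 4, 7) fits (5, 7, 7); releases (2, 1, 2), pool now (7, 8, 9)
  task-8: need (3, 8, 9) fits (7, 8, 9); releases (2, 1, 0), pool now (9, 9, 9)


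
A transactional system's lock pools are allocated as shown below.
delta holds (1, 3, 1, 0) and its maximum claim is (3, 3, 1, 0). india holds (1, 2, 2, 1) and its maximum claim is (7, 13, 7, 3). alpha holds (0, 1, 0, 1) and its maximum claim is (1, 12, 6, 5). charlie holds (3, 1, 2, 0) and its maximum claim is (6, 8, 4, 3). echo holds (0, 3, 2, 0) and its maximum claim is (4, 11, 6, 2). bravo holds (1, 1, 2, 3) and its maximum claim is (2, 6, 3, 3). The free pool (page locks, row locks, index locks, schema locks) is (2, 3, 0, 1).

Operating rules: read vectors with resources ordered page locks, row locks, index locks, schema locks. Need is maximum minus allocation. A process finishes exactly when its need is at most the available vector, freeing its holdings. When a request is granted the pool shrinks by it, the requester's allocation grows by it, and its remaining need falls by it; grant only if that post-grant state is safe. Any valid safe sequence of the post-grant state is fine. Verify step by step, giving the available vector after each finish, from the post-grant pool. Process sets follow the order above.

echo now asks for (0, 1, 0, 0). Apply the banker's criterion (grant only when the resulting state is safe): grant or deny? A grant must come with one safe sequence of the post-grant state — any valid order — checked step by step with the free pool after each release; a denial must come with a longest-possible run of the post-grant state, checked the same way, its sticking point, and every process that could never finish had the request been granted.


DENY: after the grant no complete ordering would exist.
Key observation: even finishing delta, bravo leaves just (4, 6, 3, 4) free — too little row locks for any of the remaining processes.
After a pretend grant, a maximal execution: delta, bravo — then nothing else fits. Check, step by step:
  pool = (2, 2, 0, 1)
  delta: need (2, 0, 0, 0) fits (2, 2, 0, 1); releases (1, 3, 1, 0), pool now (3, 5, 1, 1)
  bravo: need (1, 5, 1, 0) fits (3, 5, 1, 1); releases (1, 1, 2, 3), pool now (4, 6, 3, 4)
  india still needs (6, 11, 5, 2) but only (4, 6, 3, 4) is free — short on page locks, row locks and index locks
  alpha still needs (1, 11, 6, 4) but only (4, 6, 3, 4) is free — short on row locks and index locks
  charlie still needs (3, 7, 2, 3) but only (4, 6, 3, 4) is free — short on row locks
  echo still needs (4, 7, 4, 2) but only (4, 6, 3, 4) is free — short on row locks and index locks
Post-grant, the permanently blocked set is india, alpha, charlie and echo.


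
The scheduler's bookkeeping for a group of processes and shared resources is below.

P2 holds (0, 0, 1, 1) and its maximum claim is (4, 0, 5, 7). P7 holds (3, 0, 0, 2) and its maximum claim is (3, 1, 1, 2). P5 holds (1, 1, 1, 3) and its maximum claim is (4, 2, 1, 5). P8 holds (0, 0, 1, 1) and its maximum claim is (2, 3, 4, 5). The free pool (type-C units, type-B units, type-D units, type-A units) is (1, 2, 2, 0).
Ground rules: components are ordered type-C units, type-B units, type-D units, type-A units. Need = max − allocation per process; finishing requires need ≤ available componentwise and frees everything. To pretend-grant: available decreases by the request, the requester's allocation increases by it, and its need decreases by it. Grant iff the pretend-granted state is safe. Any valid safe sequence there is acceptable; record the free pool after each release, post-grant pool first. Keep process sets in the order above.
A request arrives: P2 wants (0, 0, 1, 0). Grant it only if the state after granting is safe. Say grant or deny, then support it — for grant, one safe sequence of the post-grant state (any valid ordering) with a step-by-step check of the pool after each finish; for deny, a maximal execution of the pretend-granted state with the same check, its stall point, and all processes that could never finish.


DENY — the pretend-granted state is unsafe.
Key observation: type-D units is the bottleneck — with P7, P5 done the pool holds (5, 3, 2, 5), short of every remaining need.
On the post-grant state, P7, P5 is a maximal run — nothing extends it. Step-by-step check:
  pool = (1, 2, 1, 0)
  P7: need (0, 1, 1, 0) fits (1, 2, 1, 0); releases (3, 0, 0, 2), pool now (4, 2, 1, 2)
  P5: need (3, 1, 0, 2) fits (4, 2, 1, 2); releases (1, 1, 1, 3), pool now (5, 3, 2, 5)
  P2 still needs (4, 0, 3, 6) but only (5, 3, 2, 5) is free — short on type-D units and type-A units
  P8 still needs (2, 3, 3, 4) but only (5, 3, 2, 5) is free — short on type-D units
Post-grant, the permanently blocked set is P2 and P8.


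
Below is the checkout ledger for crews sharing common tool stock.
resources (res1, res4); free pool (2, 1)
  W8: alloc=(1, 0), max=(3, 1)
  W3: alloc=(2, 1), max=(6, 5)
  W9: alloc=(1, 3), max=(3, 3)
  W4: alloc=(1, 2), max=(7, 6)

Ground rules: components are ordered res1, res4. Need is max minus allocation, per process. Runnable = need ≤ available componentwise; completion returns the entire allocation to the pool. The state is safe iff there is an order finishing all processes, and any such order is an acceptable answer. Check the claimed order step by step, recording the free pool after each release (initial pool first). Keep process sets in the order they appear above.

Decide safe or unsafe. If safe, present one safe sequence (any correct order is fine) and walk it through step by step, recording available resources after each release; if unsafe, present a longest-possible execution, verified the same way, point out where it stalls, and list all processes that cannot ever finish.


The state is SAFE; one workable sequence: W9, W8, W3, W4.
Key observation: W9 is the earliest step where a requested resource binds exactly: need (2, 0), pool (2, 1) at its turn.
Check, step by step:
  pool = (2, 1)
  run W9 (needs (2, 0), free (2, 1)); after release of (1, 3) the pool is (3, 4)
  run W8 (needs (2, 1), free (3, 4)); after release of (1, 0) the pool is (4, 4)
  run W3 (needs (4, 4), free (4, 4)); after release of (2, 1) the pool is (6, 5)
  run W4 (needs (6, 4), free (6, 5)); after release of (1, 2) the pool is (7, 7)


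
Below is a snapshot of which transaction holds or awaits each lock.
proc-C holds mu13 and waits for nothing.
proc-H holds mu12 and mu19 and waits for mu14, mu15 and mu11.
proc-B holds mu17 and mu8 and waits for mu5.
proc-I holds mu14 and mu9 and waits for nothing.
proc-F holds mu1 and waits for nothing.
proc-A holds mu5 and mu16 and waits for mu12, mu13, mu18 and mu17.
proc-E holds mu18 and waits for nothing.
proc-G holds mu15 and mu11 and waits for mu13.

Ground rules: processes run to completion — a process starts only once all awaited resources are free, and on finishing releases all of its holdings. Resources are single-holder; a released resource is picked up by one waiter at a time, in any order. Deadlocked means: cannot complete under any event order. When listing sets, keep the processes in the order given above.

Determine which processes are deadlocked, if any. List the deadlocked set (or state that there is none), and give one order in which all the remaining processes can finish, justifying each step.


Deadlocked set: proc-B and proc-A.
Key observation: the loop proc-B -> proc-A -> proc-B blocks itself forever; no other process is dragged down with it.
The rest can finish in the order proc-C, proc-F, proc-G, proc-E, proc-I, proc-H.
Verifying each step:
  proc-C: no waits; runs immediately, freeing mu13
  proc-F: no waits; runs immediately, freeing mu1
  proc-G waits on mu13 — all released -> runs and releases mu15 and mu11
  proc-E: no waits; runs immediately, freeing mu18
  proc-I: no waits; runs immediately, freeing mu14 and mu9
  proc-H waits on mu14, mu15 and mu11 — all released -> runs and releases mu12 and mu19


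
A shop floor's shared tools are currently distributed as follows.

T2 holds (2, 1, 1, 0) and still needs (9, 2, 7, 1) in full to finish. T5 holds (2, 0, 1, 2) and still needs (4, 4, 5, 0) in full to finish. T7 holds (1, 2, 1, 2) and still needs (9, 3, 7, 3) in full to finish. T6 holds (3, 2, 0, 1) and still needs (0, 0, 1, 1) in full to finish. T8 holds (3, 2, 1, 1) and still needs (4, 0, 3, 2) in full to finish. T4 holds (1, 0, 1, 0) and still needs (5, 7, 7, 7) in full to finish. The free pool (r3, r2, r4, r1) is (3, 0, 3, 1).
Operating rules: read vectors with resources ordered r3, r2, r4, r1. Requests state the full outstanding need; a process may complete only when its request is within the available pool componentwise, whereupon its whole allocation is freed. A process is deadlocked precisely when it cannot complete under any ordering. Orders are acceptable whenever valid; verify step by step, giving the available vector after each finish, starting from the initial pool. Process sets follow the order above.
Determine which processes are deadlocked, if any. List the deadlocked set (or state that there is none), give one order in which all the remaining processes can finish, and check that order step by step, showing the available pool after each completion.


Deadlocked set: T2, T5, T7 and T4.
Key observation: after T6, T8 complete, (9, 4, 4, 3) is the best the pool ever gets, yet each leftover process wants more r4.
A valid finishing order for the others: T6, T8. Check, step by step:
  pool = (3, 0, 3, 1)
  T6: need (0, 0, 1, 1) fits (3, 0, 3, 1); releases (3, 2, 0, 1), pool now (6, 2, 3, 2)
  T8: need (4, 0, 3, 2) fits (6, 2, 3, 2); releases (3, 2, 1, 1), pool now (9, 4, 4, 3)
The blocked processes can never fit:
  T2 still needs (9, 2, 7, 1) but only (9, 4, 4, 3) is free — short on r4
  T5 still needs (4, 4, 5, 0) but only (9, 4, 4, 3) is free — short on r4
  T7 still needs (9, 3, 7, 3) but only (9, 4, 4, 3) is free — short on r4
  T4 still needs (5, 7, 7, 7) but only (9, 4, 4, 3) is free — short on r2, r4 and r1


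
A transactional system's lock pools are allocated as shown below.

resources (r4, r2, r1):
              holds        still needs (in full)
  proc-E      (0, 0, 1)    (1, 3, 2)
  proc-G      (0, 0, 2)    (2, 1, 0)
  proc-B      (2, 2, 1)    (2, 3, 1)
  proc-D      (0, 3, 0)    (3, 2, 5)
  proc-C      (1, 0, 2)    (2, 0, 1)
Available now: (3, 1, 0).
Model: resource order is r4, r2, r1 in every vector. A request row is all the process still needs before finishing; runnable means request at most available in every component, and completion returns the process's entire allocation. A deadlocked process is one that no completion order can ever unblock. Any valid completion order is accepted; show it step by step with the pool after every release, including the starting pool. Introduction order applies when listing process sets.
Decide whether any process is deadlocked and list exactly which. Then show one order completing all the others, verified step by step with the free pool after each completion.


Deadlocked set: proc-E, proc-B and proc-D.
Key observation: the pool after proc-G, proc-C is (4, 1, 4); every surviving request exceeds it in r2, so progress ends there.
One completion order for the rest: proc-G, proc-C. Check, step by step:
  pool = (3, 1, 0)
  run proc-G (needs (2, 1, 0), free (3, 1, 0)); after release of (0, 0, 2) the pool is (3, 1, 2)
  run proc-C (needs (2, 0, 1), free (3, 1, 2)); after release of (1, 0, 2) the pool is (4, 1, 4)
The stuck group stays short no matter what:
  proc-E cannot run: need (1, 3, 2) vs free (4, 1, 4) (insufficient r2)
  proc-B cannot run: need (2, 3, 1) vs free (4, 1, 4) (insufficient r2)
  proc-D cannot run: need (3, 2, 5) vs free (4, 1, 4) (insufficient r2 and r1)


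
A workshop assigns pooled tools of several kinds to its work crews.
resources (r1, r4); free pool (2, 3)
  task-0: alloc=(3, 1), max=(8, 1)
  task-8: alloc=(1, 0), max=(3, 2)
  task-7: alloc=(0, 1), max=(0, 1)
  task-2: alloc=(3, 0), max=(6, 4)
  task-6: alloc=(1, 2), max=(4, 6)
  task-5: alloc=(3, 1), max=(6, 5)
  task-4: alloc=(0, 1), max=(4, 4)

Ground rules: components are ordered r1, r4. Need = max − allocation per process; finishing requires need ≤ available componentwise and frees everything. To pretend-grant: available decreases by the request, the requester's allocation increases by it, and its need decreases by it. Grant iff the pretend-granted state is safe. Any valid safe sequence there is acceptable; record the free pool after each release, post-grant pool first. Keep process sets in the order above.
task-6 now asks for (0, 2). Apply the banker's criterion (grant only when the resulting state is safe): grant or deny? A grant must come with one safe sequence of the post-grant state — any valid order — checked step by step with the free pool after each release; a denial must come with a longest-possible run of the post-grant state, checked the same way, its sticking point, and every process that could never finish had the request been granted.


GRANT — the state after the grant stays safe, e.g. via task-7, task-8, task-6, task-2, task-4, task-5, task-0.
Key observation: post-grant, (2, 1) remains, and an order beginning with task-7 completes everyone.
Check on the post-grant state, step by step:
  pool = (2, 1)
  task-7: need (0, 0) fits (2, 1); releases (0, 1), pool now (2, 2)
  task-8: need (2, 2) fits (2, 2); releases (1, 0), pool now (3, 2)
  task-6: need (3, 2) fits (3, 2); releases (1, 4), pool now (4, 6)
  task-2: need (3, 4) fits (4, 6); releases (3, 0), pool now (7, 6)
  task-4: need (4, 3) fits (7, 6); releases (0, 1), pool now (7, 7)
  task-5: need (3, 4) fits (7, 7); releases (3, 1), pool now (10, 8)
  task-0: need (5, 0) fits (10, 8); releases (3, 1), pool now (13, 9)


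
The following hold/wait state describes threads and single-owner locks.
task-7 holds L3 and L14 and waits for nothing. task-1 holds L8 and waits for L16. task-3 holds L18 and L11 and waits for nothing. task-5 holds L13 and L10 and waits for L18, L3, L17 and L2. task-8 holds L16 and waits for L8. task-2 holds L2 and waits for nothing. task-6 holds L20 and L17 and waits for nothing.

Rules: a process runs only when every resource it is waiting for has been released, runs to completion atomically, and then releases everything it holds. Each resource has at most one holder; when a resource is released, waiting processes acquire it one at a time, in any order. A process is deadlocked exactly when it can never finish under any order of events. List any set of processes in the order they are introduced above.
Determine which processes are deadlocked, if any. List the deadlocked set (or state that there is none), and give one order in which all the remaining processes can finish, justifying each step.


Deadlocked: task-1 and task-8.
Key observation: the cycle task-1 -> task-8 -> task-1 can never break — each member waits on the next; no other process is dragged down with it.
One completion order for the rest: task-2, task-3, task-7, task-6, task-5.
Walking it through:
  run task-2 (it waits on nothing); releases L2
  run task-3 (it waits on nothing); releases L18 and L11
  run task-7 (it waits on nothing); releases L3 and L14
  run task-6 (it waits on nothing); releases L20 and L17
  task-5 waits on L18, L3, L17 and L2 — all released -> runs and releases L13 and L10


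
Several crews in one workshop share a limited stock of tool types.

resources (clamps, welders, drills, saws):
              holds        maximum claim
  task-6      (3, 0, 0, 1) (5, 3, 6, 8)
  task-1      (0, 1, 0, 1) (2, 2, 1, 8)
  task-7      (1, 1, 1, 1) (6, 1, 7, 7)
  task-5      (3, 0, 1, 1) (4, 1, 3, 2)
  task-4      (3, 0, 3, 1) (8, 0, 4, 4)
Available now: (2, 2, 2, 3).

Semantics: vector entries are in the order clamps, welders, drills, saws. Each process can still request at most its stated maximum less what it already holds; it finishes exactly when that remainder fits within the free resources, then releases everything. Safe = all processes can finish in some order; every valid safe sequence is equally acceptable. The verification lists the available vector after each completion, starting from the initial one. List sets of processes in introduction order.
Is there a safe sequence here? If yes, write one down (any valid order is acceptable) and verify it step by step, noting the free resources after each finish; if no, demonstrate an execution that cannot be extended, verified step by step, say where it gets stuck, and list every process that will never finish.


The state is UNSAFE.
Key observation: even finishing task-5, task-4 leaves just (8, 2, 6, 5) free — too little saws for any of the remaining processes.
A maximal execution: task-5, task-4 — then nothing else fits. Check, step by step:
  pool = (2, 2, 2, 3)
  run task-5 (needs (1, 1, 2, 1), free (2, 2, 2, 3)); after release of (3, 0, 1, 1) the pool is (5, 2, 3, 4)
  run task-4 (needs (5, 0, 1, 3), free (5, 2, 3, 4)); after release of (3, 0, 3, 1) the pool is (8, 2, 6, 5)
  task-6 still needs (2, 3, 6, 7) but only (8, 2, 6, 5) is free — short on welders and saws
  task-1 still needs (2, 1, 1, 7) but only (8, 2, 6, 5) is free — short on saws
  task-7 still needs (5, 0, 6, 6) but only (8, 2, 6, 5) is free — short on saws
Processes that can never finish: task-6, task-1 and task-7.


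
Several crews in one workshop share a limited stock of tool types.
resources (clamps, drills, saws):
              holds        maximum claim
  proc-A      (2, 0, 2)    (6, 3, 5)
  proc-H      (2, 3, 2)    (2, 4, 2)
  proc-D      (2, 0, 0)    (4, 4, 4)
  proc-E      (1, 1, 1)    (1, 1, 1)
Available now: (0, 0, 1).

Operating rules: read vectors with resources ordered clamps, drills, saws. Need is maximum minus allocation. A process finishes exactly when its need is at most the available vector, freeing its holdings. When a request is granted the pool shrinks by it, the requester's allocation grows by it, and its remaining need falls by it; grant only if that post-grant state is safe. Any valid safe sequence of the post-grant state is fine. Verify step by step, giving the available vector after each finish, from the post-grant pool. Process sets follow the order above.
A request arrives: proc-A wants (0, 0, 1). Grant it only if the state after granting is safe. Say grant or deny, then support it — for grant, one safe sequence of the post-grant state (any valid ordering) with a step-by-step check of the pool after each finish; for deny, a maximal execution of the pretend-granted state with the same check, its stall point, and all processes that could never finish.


DENY — the pretend-granted state is unsafe.
Key observation: after proc-E, proc-H the pool peaks at (3, 4, 3), and each blocked process is short somewhere: proc-A on clamps; proc-D on saws.
Pretend the grant happened; the run proc-E, proc-H goes as far as possible. Verifying each step:
  pool = (0, 0, 0)
  proc-E: need (0, 0, 0) fits (0, 0, 0); releases (1, 1, 1), pool now (1, 1, 1)
  proc-H: need (0, 1, 0) fits (1, 1, 1); releases (2, 3, 2), pool now (3, 4, 3)
  blocked: proc-A wants (4, 3, 2), pool (3, 4, 3) — not enough clamps
  blocked: proc-D wants (2, 4, 4), pool (3, 4, 3) — not enough saws
Had the request been granted, proc-A and proc-D could never finish.


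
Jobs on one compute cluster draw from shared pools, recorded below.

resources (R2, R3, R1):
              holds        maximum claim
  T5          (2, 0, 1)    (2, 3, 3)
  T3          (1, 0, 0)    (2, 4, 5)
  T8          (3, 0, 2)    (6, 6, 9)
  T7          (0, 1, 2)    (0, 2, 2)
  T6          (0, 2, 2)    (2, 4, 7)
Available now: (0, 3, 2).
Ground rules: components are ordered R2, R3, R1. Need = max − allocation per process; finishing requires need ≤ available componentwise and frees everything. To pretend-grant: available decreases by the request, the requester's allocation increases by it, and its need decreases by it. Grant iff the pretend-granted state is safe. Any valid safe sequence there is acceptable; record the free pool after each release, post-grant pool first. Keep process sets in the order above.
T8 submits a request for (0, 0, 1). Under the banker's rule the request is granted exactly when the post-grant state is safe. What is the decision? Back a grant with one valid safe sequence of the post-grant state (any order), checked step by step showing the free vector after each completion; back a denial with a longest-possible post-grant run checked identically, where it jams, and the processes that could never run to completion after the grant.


DENY: after the grant no complete ordering would exist.
Key observation: no order helps: past T7, T5, the free pool tops out at (2, 4, 4), below what each blocked process needs in R1.
After a pretend grant, a maximal execution: T7, T5 — then nothing else fits. Check, step by step:
  pool = (0, 3, 1)
  T7 needs (0, 1, 0) <= (0, 3, 1) -> finishes; pool += (0, 1, 2) = (0, 4, 3)
  T5 needs (0, 3, 2) <= (0, 4, 3) -> finishes; pool += (2, 0, 1) = (2, 4, 4)
  T3 cannot run: need (1, 4, 5) vs free (2, 4, 4) (insufficient R1)
  T8 cannot run: need (3, 6, 6) vs free (2, 4, 4) (insufficient R2, R3 and R1)
  T6 cannot run: need (2, 2, 5) vs free (2, 4, 4) (insufficient R1)
Had the request been granted, T3, T8 and T6 could never finish.


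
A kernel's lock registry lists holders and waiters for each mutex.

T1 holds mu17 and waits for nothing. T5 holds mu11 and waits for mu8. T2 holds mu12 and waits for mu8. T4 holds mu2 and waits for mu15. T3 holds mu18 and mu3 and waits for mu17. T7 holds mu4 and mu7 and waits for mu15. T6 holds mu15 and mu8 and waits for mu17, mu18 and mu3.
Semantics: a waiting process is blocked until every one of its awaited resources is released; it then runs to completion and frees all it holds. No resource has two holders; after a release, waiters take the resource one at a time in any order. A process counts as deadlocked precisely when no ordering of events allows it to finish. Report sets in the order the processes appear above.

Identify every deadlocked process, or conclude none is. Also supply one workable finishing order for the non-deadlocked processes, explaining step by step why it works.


The deadlocked set is empty.
Key observation: the waits form no ring: some process can always run, and its releases unblock the others one by one.
A valid finishing order for the others: T1, T3, T6, T5, T7, T4, T2.
Check, step by step:
  run T1 (it waits on nothing); releases mu17
  T3 waits on mu17 — all released -> runs and releases mu18 and mu3
  T6 waits on mu17, mu18 and mu3 — all released -> runs and releases mu15 and mu8
  T5 waits on mu8 — all released -> runs and releases mu11
  T7 waits on mu15 — all released -> runs and releases mu4 and mu7
  T4 waits on mu15 — all released -> runs and releases mu2
  T2 waits on mu8 — all released -> runs and releases mu12


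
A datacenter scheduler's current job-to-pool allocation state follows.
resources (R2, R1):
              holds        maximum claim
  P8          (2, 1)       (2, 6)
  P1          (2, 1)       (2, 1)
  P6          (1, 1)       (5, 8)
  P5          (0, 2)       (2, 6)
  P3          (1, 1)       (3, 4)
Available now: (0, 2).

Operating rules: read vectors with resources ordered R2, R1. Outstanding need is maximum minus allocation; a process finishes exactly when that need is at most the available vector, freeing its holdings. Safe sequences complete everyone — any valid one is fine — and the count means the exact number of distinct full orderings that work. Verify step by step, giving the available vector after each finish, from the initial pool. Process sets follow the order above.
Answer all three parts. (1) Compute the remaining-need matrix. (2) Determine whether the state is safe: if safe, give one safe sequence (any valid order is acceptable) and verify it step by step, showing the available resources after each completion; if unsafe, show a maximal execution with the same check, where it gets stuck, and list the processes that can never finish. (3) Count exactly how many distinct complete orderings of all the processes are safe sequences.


(1) Remaining need (order R2, R1):
  P8: (0, 5)
  P1: (0, 0)
  P6: (4, 7)
  P5: (2, 4)
  P3: (2, 3)
(2) SAFE. One safe sequence: P1, P3, P5, P8, P6.
Key observation: at P3 the run first touches a limit — (2, 3) against (2, 3), exact on a resource it actually requests.
Walking it through:
  pool = (0, 2)
  run P1 (needs (0, 0), free (0, 2)); after release of (2, 1) the pool is (2, 3)
  run P3 (needs (2, 3), free (2, 3)); after release of (1, 1) the pool is (3, 4)
  run P5 (needs (2, 4), free (3, 4)); after release of (0, 2) the pool is (3, 6)
  run P8 (needs (0, 5), free (3, 6)); after release of (2, 1) the pool is (5, 7)
  run P6 (needs (4, 7), free (5, 7)); after release of (1, 1) the pool is (6, 8)
(3) The exact count: 1 of the possible complete orderings is a safe sequence.
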